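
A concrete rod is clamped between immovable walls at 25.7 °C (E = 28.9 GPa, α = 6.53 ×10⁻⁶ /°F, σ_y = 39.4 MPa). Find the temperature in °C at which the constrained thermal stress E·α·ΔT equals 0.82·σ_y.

α = 6.53×10⁻⁶/°F × 9/5 = 11.8×10⁻⁶/K.
E·α·ΔT = 32.31 MPa ⇒ ΔT = 32.31 / (28.90×10³ × 11.8×10⁻⁶) = 95.11 K.
T = 25.7 + 95.11 = 120.8 °C.

121 °C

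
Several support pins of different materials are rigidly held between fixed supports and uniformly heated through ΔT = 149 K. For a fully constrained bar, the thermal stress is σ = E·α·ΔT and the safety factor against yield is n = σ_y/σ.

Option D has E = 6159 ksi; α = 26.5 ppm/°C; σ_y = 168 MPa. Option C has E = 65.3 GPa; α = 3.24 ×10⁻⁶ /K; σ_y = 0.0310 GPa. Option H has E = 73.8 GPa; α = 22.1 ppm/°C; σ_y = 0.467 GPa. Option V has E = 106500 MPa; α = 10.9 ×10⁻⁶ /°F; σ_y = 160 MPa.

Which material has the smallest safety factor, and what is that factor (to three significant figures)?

In consistent units (E in GPa, α in ×10⁻⁶/K, σ_y in MPa):
  option D: E = 42.46, α = 26.5, σ_y = 168.0 → σ = 168 MPa, n = 1.00
  option C: E = 65.30, α = 3.24, σ_y = 31.00 → σ = 31.5 MPa, n = 0.983
  option H: E = 73.80, α = 22.1, σ_y = 467.0 → σ = 243 MPa, n = 1.92
  option V: E = 106.5, α = 19.6, σ_y = 160.0 → σ = 311 MPa, n = 0.514
Smallest n: option V with n = 0.514.

option V, n = 0.514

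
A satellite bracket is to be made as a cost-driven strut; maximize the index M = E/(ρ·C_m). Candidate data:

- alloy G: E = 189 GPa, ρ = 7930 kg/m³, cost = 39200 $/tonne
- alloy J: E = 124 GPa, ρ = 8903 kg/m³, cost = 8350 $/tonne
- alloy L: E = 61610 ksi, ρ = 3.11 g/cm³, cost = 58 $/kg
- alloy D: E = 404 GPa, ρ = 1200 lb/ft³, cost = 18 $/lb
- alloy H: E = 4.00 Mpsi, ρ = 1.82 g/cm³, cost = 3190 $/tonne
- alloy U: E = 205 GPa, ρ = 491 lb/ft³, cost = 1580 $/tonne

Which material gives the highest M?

alloy U

Putting every candidate on a common basis:
  alloy G: E = 189.0 GPa, ρ = 7930 kg/m³, cost = 39.20 $/kg
  alloy J: E = 124.0 GPa, ρ = 8903 kg/m³, cost = 8.350 $/kg
  alloy L: E = 424.8 GPa, ρ = 3110 kg/m³, cost = 58.00 $/kg
  alloy D: E = 404.0 GPa, ρ = 19220 kg/m³, cost = 39.68 $/kg
  alloy H: E = 27.58 GPa, ρ = 1820 kg/m³, cost = 3.190 $/kg
  alloy U: E = 205.0 GPa, ρ = 7865 kg/m³, cost = 1.580 $/kg
  alloy U: M = 16.5 MN·m per $
  alloy H: M = 4.75 MN·m per $
  alloy L: M = 2.35 MN·m per $
  alloy J: M = 1.67 MN·m per $
  alloy G: M = 0.608 MN·m per $
  alloy D: M = 0.530 MN·m per $
Highest index: alloy U.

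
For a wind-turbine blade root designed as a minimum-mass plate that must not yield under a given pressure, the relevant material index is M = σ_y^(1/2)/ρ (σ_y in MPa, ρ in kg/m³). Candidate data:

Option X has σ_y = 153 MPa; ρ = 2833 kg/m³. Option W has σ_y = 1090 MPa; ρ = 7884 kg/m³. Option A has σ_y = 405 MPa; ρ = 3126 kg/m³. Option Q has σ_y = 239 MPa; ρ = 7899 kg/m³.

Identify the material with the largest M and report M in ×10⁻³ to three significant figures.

option A, M = 6.44×10⁻³

Evaluate M for each candidate:
  option A: M = 6.44×10⁻³
  option X: M = 4.37×10⁻³
  option W: M = 4.19×10⁻³
  option Q: M = 1.96×10⁻³
Option A has the largest M.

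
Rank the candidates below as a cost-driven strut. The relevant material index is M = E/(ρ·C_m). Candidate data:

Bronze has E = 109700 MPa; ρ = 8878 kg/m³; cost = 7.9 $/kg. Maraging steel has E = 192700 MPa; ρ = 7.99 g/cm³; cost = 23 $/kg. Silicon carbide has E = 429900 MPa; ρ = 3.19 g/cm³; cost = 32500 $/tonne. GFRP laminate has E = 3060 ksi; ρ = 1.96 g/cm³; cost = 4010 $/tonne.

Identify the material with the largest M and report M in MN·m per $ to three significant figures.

Putting every candidate on a common basis:
  bronze: E = 109.7 GPa, ρ = 8878 kg/m³, cost = 7.900 $/kg
  maraging steel: E = 192.7 GPa, ρ = 7990 kg/m³, cost = 23.00 $/kg
  silicon carbide: E = 429.9 GPa, ρ = 3190 kg/m³, cost = 32.50 $/kg
  GFRP laminate: E = 21.10 GPa, ρ = 1960 kg/m³, cost = 4.010 $/kg
  silicon carbide: M = 4.15 MN·m per $
  GFRP laminate: M = 2.68 MN·m per $
  bronze: M = 1.56 MN·m per $
  maraging steel: M = 1.05 MN·m per $
Silicon carbide has the largest M.

silicon carbide, M = 4.15 MN·m per $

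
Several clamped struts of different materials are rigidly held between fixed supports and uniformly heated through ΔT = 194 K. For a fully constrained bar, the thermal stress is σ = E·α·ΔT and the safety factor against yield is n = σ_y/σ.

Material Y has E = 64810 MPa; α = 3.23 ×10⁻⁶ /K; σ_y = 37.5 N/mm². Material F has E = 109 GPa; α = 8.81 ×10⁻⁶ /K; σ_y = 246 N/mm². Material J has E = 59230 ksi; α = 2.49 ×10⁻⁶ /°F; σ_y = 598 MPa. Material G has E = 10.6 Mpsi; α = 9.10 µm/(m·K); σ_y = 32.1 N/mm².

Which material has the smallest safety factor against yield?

material G

Converting E to GPa, α to ×10⁻⁶/K, σ_y to MPa, then σ and n for each:
  material Y: E = 64.81, α = 3.23, σ_y = 37.50 → σ = 40.6 MPa, n = 0.923
  material F: E = 109.0, α = 8.81, σ_y = 246.0 → σ = 186 MPa, n = 1.32
  material J: E = 408.4, α = 4.48, σ_y = 598.0 → σ = 355 MPa, n = 1.68
  material G: E = 73.08, α = 9.10, σ_y = 32.10 → σ = 129 MPa, n = 0.249
Material G has the lowest safety factor, n = 0.249.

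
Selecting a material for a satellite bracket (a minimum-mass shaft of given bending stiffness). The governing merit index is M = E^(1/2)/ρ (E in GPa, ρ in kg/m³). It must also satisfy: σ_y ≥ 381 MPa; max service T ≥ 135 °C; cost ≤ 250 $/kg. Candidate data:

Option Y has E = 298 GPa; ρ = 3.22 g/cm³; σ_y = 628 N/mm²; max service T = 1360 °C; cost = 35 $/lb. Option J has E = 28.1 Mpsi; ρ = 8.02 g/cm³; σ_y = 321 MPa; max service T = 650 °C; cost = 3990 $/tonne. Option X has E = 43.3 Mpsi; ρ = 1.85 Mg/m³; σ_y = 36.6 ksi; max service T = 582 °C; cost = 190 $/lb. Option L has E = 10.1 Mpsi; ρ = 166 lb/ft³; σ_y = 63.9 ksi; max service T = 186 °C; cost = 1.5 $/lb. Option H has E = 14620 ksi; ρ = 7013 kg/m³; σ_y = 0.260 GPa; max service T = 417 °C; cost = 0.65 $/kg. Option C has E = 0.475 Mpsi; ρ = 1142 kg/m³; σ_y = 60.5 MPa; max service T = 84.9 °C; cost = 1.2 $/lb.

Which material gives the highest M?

Screen on constraints: σ_y ≥ 381 MPa; max service T ≥ 135 °C; cost ≤ 250 $/kg. Survivors: option Y, option L.
After converting to SI:
  option Y: E = 298.0 GPa, ρ = 3220 kg/m³
  option L: E = 69.64 GPa, ρ = 2659 kg/m³
  option Y: M = 5.36×10⁻³
  option L: M = 3.14×10⁻³
Highest index: option Y.

option Y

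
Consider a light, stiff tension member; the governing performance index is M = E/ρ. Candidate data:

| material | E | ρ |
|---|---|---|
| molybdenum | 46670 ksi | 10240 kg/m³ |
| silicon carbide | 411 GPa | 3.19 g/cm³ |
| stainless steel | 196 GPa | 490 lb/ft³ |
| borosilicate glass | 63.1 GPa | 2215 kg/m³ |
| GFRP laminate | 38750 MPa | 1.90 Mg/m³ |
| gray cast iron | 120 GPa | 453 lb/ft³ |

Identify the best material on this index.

silicon carbide

Normalizing units and computing the index:
  molybdenum: E = 321.8 GPa, ρ = 10240 kg/m³
  silicon carbide: E = 411.0 GPa, ρ = 3190 kg/m³
  stainless steel: E = 196.0 GPa, ρ = 7849 kg/m³
  borosilicate glass: E = 63.10 GPa, ρ = 2215 kg/m³
  GFRP laminate: E = 38.75 GPa, ρ = 1900 kg/m³
  gray cast iron: E = 120.0 GPa, ρ = 7256 kg/m³
  silicon carbide: M = 129 MN·m/kg
  molybdenum: M = 31.4 MN·m/kg
  borosilicate glass: M = 28.5 MN·m/kg
  stainless steel: M = 25.0 MN·m/kg
  GFRP laminate: M = 20.4 MN·m/kg
  gray cast iron: M = 16.5 MN·m/kg
Silicon carbide has the largest M.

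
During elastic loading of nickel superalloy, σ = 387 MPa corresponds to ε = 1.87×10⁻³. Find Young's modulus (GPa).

E = σ/ε = 387 MPa / 1.87×10⁻³ = 207000 MPa = 207 GPa.

207 GPa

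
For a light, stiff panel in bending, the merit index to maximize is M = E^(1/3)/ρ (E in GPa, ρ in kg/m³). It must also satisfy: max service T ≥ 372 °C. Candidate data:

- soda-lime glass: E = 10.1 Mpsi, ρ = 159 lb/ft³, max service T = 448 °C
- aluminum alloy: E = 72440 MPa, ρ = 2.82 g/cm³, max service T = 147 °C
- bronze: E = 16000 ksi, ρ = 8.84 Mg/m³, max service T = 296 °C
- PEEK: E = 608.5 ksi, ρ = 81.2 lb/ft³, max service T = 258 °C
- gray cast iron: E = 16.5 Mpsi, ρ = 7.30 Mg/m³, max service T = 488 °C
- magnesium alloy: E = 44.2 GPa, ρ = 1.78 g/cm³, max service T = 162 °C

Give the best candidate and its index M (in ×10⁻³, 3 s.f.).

Screen on constraints: max service T ≥ 372 °C. Survivors: soda-lime glass, gray cast iron.
Normalizing units and computing the index:
  soda-lime glass: E = 69.64 GPa, ρ = 2547 kg/m³
  gray cast iron: E = 113.8 GPa, ρ = 7300 kg/m³
  soda-lime glass: M = 1.62×10⁻³
  gray cast iron: M = 0.664×10⁻³
Soda-lime glass ranks first.

soda-lime glass, M = 1.62×10⁻³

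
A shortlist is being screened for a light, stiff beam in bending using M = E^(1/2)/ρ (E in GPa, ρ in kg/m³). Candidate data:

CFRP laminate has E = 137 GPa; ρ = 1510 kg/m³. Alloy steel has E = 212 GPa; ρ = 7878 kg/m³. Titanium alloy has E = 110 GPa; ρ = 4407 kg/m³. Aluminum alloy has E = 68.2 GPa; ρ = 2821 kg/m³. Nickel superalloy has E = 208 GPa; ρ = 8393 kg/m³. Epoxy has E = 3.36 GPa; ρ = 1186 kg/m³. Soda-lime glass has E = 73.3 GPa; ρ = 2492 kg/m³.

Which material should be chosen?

Per-candidate index values:
  CFRP laminate: M = 7.75×10⁻³
  soda-lime glass: M = 3.44×10⁻³
  aluminum alloy: M = 2.93×10⁻³
  titanium alloy: M = 2.38×10⁻³
  alloy steel: M = 1.85×10⁻³
  nickel superalloy: M = 1.72×10⁻³
  epoxy: M = 1.55×10⁻³
The maximum is for CFRP laminate.

CFRP laminate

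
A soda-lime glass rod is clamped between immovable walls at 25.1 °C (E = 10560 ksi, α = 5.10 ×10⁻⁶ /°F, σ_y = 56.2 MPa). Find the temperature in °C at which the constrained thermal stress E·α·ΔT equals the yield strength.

E = 10560 ksi = 72.81 GPa.
α = 5.10×10⁻⁶/°F × 9/5 = 9.18×10⁻⁶/K.
E·α·ΔT = 56.20 MPa ⇒ ΔT = 56.20 / (72.81×10³ × 9.18×10⁻⁶) = 84.08 K.
T = 25.1 + 84.08 = 109.2 °C.

109 °C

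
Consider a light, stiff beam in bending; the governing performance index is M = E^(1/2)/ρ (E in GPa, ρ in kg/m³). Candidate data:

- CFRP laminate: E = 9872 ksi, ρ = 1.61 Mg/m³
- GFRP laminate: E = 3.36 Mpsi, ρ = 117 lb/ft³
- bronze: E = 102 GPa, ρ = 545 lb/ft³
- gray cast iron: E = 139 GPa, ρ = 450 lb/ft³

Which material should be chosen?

Convert each candidate to consistent units, then evaluate M:
  CFRP laminate: E = 68.07 GPa, ρ = 1610 kg/m³
  GFRP laminate: E = 23.17 GPa, ρ = 1874 kg/m³
  bronze: E = 102.0 GPa, ρ = 8730 kg/m³
  gray cast iron: E = 139.0 GPa, ρ = 7208 kg/m³
  CFRP laminate: M = 5.12×10⁻³
  GFRP laminate: M = 2.57×10⁻³
  gray cast iron: M = 1.64×10⁻³
  bronze: M = 1.16×10⁻³
Highest index: CFRP laminate.

CFRP laminate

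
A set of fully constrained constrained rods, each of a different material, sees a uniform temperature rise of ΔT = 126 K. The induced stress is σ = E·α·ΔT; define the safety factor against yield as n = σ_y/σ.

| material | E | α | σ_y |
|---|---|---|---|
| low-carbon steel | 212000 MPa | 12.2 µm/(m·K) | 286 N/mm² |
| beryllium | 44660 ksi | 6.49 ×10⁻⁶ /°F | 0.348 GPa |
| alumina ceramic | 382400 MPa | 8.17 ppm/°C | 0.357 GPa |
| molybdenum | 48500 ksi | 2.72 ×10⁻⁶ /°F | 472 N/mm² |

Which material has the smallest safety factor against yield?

Per material, after unit conversion:
  low-carbon steel: E = 212.0, α = 12.2, σ_y = 286.0 → σ = 326 MPa, n = 0.878
  beryllium: E = 307.9, α = 11.7, σ_y = 348.0 → σ = 453 MPa, n = 0.768
  alumina ceramic: E = 382.4, α = 8.17, σ_y = 357.0 → σ = 394 MPa, n = 0.907
  molybdenum: E = 334.4, α = 4.90, σ_y = 472.0 → σ = 206 MPa, n = 2.29
The minimum is beryllium at n = 0.768.

beryllium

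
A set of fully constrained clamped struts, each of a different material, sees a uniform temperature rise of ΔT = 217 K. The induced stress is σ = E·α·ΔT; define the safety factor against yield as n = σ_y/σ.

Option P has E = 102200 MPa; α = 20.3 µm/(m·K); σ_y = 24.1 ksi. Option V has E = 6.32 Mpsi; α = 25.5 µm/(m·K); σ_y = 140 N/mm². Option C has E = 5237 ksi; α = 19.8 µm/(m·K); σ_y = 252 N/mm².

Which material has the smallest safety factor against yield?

Per material, after unit conversion:
  option P: E = 102.2, α = 20.3, σ_y = 166.2 → σ = 450 MPa, n = 0.369
  option V: E = 43.57, α = 25.5, σ_y = 140.0 → σ = 241 MPa, n = 0.581
  option C: E = 36.11, α = 19.8, σ_y = 252.0 → σ = 155 MPa, n = 1.62
Smallest n: option P with n = 0.369.

option P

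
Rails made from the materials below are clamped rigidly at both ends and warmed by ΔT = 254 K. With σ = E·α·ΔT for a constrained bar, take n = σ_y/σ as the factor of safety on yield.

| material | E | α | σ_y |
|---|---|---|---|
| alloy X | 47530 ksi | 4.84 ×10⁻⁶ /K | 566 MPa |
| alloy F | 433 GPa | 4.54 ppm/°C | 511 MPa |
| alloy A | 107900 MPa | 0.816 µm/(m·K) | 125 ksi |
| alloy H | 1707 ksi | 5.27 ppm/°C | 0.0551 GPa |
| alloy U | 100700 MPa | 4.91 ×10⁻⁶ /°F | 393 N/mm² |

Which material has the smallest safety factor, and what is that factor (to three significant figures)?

alloy F, n = 1.02

With everything in SI (GPa, ×10⁻⁶/K, MPa):
  alloy X: E = 327.7, α = 4.84, σ_y = 566.0 → σ = 403 MPa, n = 1.40
  alloy F: E = 433.0, α = 4.54, σ_y = 511.0 → σ = 499 MPa, n = 1.02
  alloy A: E = 107.9, α = 0.816, σ_y = 861.8 → σ = 22.4 MPa, n = 38.5
  alloy H: E = 11.77, α = 5.27, σ_y = 55.10 → σ = 15.8 MPa, n = 3.50
  alloy U: E = 100.7, α = 8.84, σ_y = 393.0 → σ = 226 MPa, n = 1.74
Smallest n: alloy F with n = 1.02.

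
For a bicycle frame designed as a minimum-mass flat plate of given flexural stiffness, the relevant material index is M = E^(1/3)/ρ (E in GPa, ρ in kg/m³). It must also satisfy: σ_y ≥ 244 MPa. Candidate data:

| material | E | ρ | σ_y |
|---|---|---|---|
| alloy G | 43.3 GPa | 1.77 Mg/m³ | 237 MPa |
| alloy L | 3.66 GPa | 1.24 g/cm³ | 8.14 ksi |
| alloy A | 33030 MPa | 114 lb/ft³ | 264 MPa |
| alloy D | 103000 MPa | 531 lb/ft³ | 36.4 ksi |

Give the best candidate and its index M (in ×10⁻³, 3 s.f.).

alloy A, M = 1.76×10⁻³

Screen on constraints: σ_y ≥ 244 MPa. Survivors: alloy A, alloy D.
In SI units:
  alloy A: E = 33.03 GPa, ρ = 1826 kg/m³
  alloy D: E = 103.0 GPa, ρ = 8506 kg/m³
  alloy A: M = 1.76×10⁻³
  alloy D: M = 0.551×10⁻³
Highest index: alloy A.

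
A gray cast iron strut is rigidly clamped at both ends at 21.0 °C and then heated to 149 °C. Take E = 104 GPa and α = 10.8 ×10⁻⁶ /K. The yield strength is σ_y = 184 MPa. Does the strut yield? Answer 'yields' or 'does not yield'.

ΔT = 128.0 K. Constrained thermal stress σ = E·α·ΔT = 104.0×10³ MPa × 10.8×10⁻⁶ × 128.0 = 144 MPa (compressive).
Compare to σ_y = 184 MPa: σ < σ_y, so it does not yield.

does not yield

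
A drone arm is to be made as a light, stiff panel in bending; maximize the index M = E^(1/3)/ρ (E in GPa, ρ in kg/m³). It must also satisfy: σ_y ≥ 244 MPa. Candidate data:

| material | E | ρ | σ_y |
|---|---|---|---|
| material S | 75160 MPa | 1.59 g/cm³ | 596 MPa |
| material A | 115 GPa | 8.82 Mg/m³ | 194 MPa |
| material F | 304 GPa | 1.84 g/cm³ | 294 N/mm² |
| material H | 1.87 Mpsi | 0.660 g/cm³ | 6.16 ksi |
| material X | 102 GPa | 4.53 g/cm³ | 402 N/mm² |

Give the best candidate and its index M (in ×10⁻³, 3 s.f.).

material F, M = 3.65×10⁻³

Screen on constraints: σ_y ≥ 244 MPa. Survivors: material S, material F, material X.
Convert each candidate to consistent units, then evaluate M:
  material S: E = 75.16 GPa, ρ = 1590 kg/m³
  material F: E = 304.0 GPa, ρ = 1840 kg/m³
  material X: E = 102.0 GPa, ρ = 4530 kg/m³
  material F: M = 3.65×10⁻³
  material S: M = 2.65×10⁻³
  material X: M = 1.03×10⁻³
Material F has the largest M.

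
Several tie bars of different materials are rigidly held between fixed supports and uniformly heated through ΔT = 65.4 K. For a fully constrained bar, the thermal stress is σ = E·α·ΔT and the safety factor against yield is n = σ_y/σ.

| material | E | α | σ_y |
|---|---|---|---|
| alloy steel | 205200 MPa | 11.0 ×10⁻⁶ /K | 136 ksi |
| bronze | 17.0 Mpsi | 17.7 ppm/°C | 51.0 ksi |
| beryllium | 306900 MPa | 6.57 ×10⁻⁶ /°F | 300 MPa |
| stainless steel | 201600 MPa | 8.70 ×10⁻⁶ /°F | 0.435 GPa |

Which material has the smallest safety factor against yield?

In consistent units (E in GPa, α in ×10⁻⁶/K, σ_y in MPa):
  alloy steel: E = 205.2, α = 11.0, σ_y = 937.7 → σ = 148 MPa, n = 6.35
  bronze: E = 117.2, α = 17.7, σ_y = 351.6 → σ = 136 MPa, n = 2.59
  beryllium: E = 306.9, α = 11.8, σ_y = 300.0 → σ = 237 MPa, n = 1.26
  stainless steel: E = 201.6, α = 15.7, σ_y = 435.0 → σ = 206 MPa, n = 2.11
Smallest n: beryllium with n = 1.26.

beryllium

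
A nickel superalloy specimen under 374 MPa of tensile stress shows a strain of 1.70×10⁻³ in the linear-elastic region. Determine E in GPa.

220 GPa

E = σ/ε = 374 MPa / 1.70×10⁻³ = 220000 MPa = 220 GPa.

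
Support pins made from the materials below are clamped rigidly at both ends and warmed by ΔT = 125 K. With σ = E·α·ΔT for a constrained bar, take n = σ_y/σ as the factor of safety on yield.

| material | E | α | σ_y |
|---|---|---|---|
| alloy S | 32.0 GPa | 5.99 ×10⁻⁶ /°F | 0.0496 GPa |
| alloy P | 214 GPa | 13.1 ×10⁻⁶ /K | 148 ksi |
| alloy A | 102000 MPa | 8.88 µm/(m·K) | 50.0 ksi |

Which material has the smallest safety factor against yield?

With everything in SI (GPa, ×10⁻⁶/K, MPa):
  alloy S: E = 32.00, α = 10.8, σ_y = 49.60 → σ = 43.1 MPa, n = 1.15
  alloy P: E = 214.0, α = 13.1, σ_y = 1020 → σ = 350 MPa, n = 2.91
  alloy A: E = 102.0, α = 8.88, σ_y = 344.7 → σ = 113 MPa, n = 3.04
Smallest n: alloy S with n = 1.15.

alloy S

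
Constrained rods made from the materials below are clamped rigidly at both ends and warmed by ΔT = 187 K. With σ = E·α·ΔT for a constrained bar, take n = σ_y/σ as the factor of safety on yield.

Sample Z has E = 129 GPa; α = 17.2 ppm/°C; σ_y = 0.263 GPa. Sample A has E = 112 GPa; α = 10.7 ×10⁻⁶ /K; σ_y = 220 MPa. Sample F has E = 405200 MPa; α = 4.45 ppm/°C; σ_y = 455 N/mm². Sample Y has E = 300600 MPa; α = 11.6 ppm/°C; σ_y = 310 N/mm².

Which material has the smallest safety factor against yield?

sample Y

In consistent units (E in GPa, α in ×10⁻⁶/K, σ_y in MPa):
  sample Z: E = 129.0, α = 17.2, σ_y = 263.0 → σ = 415 MPa, n = 0.634
  sample A: E = 112.0, α = 10.7, σ_y = 220.0 → σ = 224 MPa, n = 0.982
  sample F: E = 405.2, α = 4.45, σ_y = 455.0 → σ = 337 MPa, n = 1.35
  sample Y: E = 300.6, α = 11.6, σ_y = 310.0 → σ = 652 MPa, n = 0.475
Smallest n: sample Y with n = 0.475.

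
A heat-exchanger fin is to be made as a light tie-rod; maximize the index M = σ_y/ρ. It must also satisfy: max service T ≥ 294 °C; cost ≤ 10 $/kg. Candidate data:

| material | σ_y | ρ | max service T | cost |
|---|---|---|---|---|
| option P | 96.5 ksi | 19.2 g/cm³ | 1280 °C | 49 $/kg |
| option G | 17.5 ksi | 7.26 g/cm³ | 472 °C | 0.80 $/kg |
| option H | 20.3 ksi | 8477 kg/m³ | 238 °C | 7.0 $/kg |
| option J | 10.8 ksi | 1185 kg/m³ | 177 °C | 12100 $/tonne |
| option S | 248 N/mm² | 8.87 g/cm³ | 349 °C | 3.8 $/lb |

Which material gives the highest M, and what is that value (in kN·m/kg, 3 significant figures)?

Screen on constraints: max service T ≥ 294 °C; cost ≤ 10 $/kg. Survivors: option G, option S.
In SI units:
  option G: σ_y = 120.7 MPa, ρ = 7260 kg/m³
  option S: σ_y = 248.0 MPa, ρ = 8870 kg/m³
  option S: M = 28.0 kN·m/kg
  option G: M = 16.6 kN·m/kg
Option S ranks first.

option S, M = 28.0 kN·m/kg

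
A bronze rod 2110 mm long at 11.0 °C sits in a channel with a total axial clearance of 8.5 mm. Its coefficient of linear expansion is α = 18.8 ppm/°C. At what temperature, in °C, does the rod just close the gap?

225 °C

α·L₀·ΔT = 8.5 mm ⇒ ΔT = 8.5 / (18.8×10⁻⁶ × 2110.0) = 214.3 K.
T = 11.0 + 214.3 = 225.3 °C.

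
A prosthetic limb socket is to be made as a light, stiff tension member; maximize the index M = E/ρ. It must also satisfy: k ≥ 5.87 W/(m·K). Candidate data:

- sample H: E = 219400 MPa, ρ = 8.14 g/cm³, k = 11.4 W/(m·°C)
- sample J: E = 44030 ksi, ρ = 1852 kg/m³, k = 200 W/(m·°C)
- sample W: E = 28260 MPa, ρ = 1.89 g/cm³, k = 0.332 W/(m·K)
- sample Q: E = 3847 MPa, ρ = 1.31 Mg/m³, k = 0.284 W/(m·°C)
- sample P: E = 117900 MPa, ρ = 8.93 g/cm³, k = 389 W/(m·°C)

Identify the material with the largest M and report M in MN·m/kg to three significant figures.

sample J, M = 164 MN·m/kg

Screen on constraints: k ≥ 5.87 W/(m·K). Survivors: sample H, sample J, sample P.
After converting to SI:
  sample H: E = 219.4 GPa, ρ = 8140 kg/m³
  sample J: E = 303.6 GPa, ρ = 1852 kg/m³
  sample P: E = 117.9 GPa, ρ = 8930 kg/m³
  sample J: M = 164 MN·m/kg
  sample H: M = 27.0 MN·m/kg
  sample P: M = 13.2 MN·m/kg
Sample J has the largest M.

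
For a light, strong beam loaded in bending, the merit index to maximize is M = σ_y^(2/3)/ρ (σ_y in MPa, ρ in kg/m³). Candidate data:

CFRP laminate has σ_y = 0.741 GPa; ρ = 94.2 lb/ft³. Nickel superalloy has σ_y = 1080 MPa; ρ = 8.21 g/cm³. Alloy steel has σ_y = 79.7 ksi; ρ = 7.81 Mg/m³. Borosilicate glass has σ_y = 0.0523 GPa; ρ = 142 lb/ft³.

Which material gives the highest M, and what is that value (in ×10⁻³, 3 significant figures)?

CFRP laminate, M = 54.3×10⁻³

Normalizing units and computing the index:
  CFRP laminate: σ_y = 741.0 MPa, ρ = 1509 kg/m³
  nickel superalloy: σ_y = 1080 MPa, ρ = 8210 kg/m³
  alloy steel: σ_y = 549.5 MPa, ρ = 7810 kg/m³
  borosilicate glass: σ_y = 52.30 MPa, ρ = 2275 kg/m³
  CFRP laminate: M = 54.3×10⁻³
  nickel superalloy: M = 12.8×10⁻³
  alloy steel: M = 8.59×10⁻³
  borosilicate glass: M = 6.15×10⁻³
The maximum is for CFRP laminate.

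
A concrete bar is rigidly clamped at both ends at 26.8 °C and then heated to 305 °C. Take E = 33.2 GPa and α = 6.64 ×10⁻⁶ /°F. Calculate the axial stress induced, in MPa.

α = 6.64×10⁻⁶/°F × 9/5 = 12.0×10⁻⁶/K.
ΔT = 278.2 K. Constrained thermal stress σ = E·α·ΔT = 33.20×10³ MPa × 12.0×10⁻⁶ × 278.2 = 110 MPa (compressive).

110 MPa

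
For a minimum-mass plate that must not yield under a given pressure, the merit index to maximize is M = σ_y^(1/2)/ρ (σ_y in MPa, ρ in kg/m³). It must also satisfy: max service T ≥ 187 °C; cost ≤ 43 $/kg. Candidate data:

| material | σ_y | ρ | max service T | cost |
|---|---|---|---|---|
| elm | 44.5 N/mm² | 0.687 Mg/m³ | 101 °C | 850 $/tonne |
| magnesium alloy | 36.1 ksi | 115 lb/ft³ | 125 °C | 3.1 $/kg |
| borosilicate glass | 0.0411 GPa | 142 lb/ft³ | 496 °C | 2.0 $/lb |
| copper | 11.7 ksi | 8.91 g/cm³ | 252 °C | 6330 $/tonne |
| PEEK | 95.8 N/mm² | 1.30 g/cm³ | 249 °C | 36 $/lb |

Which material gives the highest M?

borosilicate glass

Screen on constraints: max service T ≥ 187 °C; cost ≤ 43 $/kg. Survivors: borosilicate glass, copper.
Convert each candidate to consistent units, then evaluate M:
  borosilicate glass: σ_y = 41.10 MPa, ρ = 2275 kg/m³
  copper: σ_y = 80.67 MPa, ρ = 8910 kg/m³
  borosilicate glass: M = 2.82×10⁻³
  copper: M = 1.01×10⁻³
The maximum is for borosilicate glass.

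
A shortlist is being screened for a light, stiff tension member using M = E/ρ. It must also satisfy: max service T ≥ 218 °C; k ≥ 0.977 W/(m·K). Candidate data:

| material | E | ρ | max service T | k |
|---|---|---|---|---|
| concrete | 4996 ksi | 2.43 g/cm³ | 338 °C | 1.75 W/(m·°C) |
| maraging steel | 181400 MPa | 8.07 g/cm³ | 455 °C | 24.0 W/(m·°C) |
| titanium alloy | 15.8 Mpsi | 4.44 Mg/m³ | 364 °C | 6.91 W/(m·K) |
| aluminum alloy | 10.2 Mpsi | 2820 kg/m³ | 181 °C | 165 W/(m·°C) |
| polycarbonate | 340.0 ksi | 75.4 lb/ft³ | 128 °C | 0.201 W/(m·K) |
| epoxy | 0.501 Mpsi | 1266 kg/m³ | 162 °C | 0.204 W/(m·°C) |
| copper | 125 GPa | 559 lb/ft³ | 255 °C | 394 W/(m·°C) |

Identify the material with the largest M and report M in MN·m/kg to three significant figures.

Screen on constraints: max service T ≥ 218 °C; k ≥ 0.977 W/(m·K). Survivors: concrete, maraging steel, titanium alloy, copper.
Putting every candidate on a common basis:
  concrete: E = 34.45 GPa, ρ = 2430 kg/m³
  maraging steel: E = 181.4 GPa, ρ = 8070 kg/m³
  titanium alloy: E = 108.9 GPa, ρ = 4440 kg/m³
  copper: E = 125.0 GPa, ρ = 8954 kg/m³
  titanium alloy: M = 24.5 MN·m/kg
  maraging steel: M = 22.5 MN·m/kg
  concrete: M = 14.2 MN·m/kg
  copper: M = 14.0 MN·m/kg
Titanium alloy has the largest M.

titanium alloy, M = 24.5 MN·m/kg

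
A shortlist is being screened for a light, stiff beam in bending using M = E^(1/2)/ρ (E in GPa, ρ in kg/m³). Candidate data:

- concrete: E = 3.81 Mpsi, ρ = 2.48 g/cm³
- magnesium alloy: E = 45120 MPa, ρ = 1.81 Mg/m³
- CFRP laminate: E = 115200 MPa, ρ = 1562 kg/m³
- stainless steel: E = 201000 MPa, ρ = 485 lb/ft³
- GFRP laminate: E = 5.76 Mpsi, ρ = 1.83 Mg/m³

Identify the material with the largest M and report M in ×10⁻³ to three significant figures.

Convert each candidate to consistent units, then evaluate M:
  concrete: E = 26.27 GPa, ρ = 2480 kg/m³
  magnesium alloy: E = 45.12 GPa, ρ = 1810 kg/m³
  CFRP laminate: E = 115.2 GPa, ρ = 1562 kg/m³
  stainless steel: E = 201.0 GPa, ρ = 7769 kg/m³
  GFRP laminate: E = 39.71 GPa, ρ = 1830 kg/m³
  CFRP laminate: M = 6.87×10⁻³
  magnesium alloy: M = 3.71×10⁻³
  GFRP laminate: M = 3.44×10⁻³
  concrete: M = 2.07×10⁻³
  stainless steel: M = 1.82×10⁻³
Highest index: CFRP laminate.

CFRP laminate, M = 6.87×10⁻³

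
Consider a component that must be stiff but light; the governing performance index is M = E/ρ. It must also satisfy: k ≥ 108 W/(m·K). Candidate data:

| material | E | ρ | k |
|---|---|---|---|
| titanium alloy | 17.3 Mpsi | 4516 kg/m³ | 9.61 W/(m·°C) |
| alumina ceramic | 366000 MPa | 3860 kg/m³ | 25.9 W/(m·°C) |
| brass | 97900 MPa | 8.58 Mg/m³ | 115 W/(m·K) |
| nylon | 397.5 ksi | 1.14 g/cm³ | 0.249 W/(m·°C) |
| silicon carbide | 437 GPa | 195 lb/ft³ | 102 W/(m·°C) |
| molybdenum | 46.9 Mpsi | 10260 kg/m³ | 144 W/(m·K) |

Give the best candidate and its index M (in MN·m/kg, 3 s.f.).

Screen on constraints: k ≥ 108 W/(m·K). Survivors: brass, molybdenum.
After converting to SI:
  brass: E = 97.90 GPa, ρ = 8580 kg/m³
  molybdenum: E = 323.4 GPa, ρ = 10260 kg/m³
  molybdenum: M = 31.5 MN·m/kg
  brass: M = 11.4 MN·m/kg
Molybdenum ranks first.

molybdenum, M = 31.5 MN·m/kg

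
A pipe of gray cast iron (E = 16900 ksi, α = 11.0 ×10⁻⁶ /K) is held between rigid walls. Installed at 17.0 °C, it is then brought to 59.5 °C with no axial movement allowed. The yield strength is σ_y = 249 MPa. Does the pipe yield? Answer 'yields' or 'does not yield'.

E = 16900 ksi = 116.5 GPa.
ΔT = 42.50 K. Constrained thermal stress σ = E·α·ΔT = 116.5×10³ MPa × 11.0×10⁻⁶ × 42.50 = 54.5 MPa (compressive).
Compare to σ_y = 249 MPa: σ < σ_y, so it does not yield.

does not yield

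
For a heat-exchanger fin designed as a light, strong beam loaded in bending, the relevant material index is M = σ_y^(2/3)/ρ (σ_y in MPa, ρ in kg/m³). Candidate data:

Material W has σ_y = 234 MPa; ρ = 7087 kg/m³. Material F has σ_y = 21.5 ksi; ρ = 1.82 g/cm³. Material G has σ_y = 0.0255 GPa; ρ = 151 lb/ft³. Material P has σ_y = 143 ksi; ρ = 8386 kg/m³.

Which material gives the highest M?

Convert each candidate to consistent units, then evaluate M:
  material W: σ_y = 234.0 MPa, ρ = 7087 kg/m³
  material F: σ_y = 148.2 MPa, ρ = 1820 kg/m³
  material G: σ_y = 25.50 MPa, ρ = 2419 kg/m³
  material P: σ_y = 986.0 MPa, ρ = 8386 kg/m³
  material F: M = 15.4×10⁻³
  material P: M = 11.8×10⁻³
  material W: M = 5.36×10⁻³
  material G: M = 3.58×10⁻³
The maximum is for material F.

material F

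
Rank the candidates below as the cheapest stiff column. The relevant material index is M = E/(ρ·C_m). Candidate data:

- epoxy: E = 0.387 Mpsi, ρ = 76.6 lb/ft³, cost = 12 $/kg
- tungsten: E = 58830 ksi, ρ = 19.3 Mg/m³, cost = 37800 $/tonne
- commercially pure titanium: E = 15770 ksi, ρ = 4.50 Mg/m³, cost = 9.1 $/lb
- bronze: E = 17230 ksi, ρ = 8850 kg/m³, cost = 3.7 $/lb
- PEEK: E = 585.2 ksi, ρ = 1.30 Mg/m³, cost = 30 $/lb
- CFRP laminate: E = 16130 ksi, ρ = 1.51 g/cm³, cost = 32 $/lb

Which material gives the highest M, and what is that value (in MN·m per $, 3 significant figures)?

Convert each candidate to consistent units, then evaluate M:
  epoxy: E = 2.668 GPa, ρ = 1227 kg/m³, cost = 12.00 $/kg
  tungsten: E = 405.6 GPa, ρ = 19300 kg/m³, cost = 37.80 $/kg
  commercially pure titanium: E = 108.7 GPa, ρ = 4500 kg/m³, cost = 20.06 $/kg
  bronze: E = 118.8 GPa, ρ = 8850 kg/m³, cost = 8.157 $/kg
  PEEK: E = 4.035 GPa, ρ = 1300 kg/m³, cost = 66.14 $/kg
  CFRP laminate: E = 111.2 GPa, ρ = 1510 kg/m³, cost = 70.55 $/kg
  bronze: M = 1.65 MN·m per $
  commercially pure titanium: M = 1.20 MN·m per $
  CFRP laminate: M = 1.04 MN·m per $
  tungsten: M = 0.556 MN·m per $
  epoxy: M = 0.181 MN·m per $
  PEEK: M = 0.0469 MN·m per $
Bronze has the largest M.

bronze, M = 1.65 MN·m per $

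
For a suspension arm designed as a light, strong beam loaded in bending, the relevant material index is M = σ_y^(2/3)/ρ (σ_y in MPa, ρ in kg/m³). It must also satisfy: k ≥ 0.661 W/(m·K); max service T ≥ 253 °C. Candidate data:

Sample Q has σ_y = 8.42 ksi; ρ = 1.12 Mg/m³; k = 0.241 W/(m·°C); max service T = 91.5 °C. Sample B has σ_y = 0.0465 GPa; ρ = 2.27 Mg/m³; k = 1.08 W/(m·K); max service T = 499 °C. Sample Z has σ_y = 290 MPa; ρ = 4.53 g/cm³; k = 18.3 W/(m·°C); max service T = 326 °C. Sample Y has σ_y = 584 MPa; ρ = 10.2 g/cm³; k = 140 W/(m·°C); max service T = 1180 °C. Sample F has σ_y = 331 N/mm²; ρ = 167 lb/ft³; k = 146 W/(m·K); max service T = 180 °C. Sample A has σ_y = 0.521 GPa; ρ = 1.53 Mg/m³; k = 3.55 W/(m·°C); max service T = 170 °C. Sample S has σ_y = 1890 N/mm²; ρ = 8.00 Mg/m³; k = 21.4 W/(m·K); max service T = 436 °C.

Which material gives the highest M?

Screen on constraints: k ≥ 0.661 W/(m·K); max service T ≥ 253 °C. Survivors: sample B, sample Z, sample Y, sample S.
After converting to SI:
  sample B: σ_y = 46.50 MPa, ρ = 2270 kg/m³
  sample Z: σ_y = 290.0 MPa, ρ = 4530 kg/m³
  sample Y: σ_y = 584.0 MPa, ρ = 10200 kg/m³
  sample S: σ_y = 1890 MPa, ρ = 8000 kg/m³
  sample S: M = 19.1×10⁻³
  sample Z: M = 9.67×10⁻³
  sample Y: M = 6.85×10⁻³
  sample B: M = 5.70×10⁻³
Highest index: sample S.

sample S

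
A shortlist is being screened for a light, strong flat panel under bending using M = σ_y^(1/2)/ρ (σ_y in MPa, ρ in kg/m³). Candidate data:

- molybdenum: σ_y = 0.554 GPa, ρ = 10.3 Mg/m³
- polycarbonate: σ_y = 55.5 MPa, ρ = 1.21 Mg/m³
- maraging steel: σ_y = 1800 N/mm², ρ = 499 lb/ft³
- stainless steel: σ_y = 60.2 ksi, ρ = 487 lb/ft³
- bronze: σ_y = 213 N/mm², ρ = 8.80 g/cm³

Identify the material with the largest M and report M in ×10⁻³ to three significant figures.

Normalizing units and computing the index:
  molybdenum: σ_y = 554.0 MPa, ρ = 10300 kg/m³
  polycarbonate: σ_y = 55.50 MPa, ρ = 1210 kg/m³
  maraging steel: σ_y = 1800 MPa, ρ = 7993 kg/m³
  stainless steel: σ_y = 415.1 MPa, ρ = 7801 kg/m³
  bronze: σ_y = 213.0 MPa, ρ = 8800 kg/m³
  polycarbonate: M = 6.16×10⁻³
  maraging steel: M = 5.31×10⁻³
  stainless steel: M = 2.61×10⁻³
  molybdenum: M = 2.29×10⁻³
  bronze: M = 1.66×10⁻³
Polycarbonate has the largest M.

polycarbonate, M = 6.16×10⁻³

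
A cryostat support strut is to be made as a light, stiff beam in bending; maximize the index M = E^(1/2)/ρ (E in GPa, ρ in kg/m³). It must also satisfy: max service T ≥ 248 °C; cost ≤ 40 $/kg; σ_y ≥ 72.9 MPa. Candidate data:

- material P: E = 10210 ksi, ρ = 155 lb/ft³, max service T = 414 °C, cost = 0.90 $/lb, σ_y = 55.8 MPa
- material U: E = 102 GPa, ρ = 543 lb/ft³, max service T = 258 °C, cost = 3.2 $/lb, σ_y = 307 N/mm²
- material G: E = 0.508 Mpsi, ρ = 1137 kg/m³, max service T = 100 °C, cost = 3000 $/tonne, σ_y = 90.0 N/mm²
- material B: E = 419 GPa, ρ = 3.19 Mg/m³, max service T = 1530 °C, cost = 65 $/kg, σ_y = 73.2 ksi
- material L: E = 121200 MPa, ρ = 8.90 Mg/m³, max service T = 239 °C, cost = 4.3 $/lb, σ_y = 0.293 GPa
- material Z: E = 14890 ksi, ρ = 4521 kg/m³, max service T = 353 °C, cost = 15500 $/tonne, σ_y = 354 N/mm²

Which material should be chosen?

Screen on constraints: max service T ≥ 248 °C; cost ≤ 40 $/kg; σ_y ≥ 72.9 MPa. Survivors: material U, material Z.
Normalizing units and computing the index:
  material U: E = 102.0 GPa, ρ = 8698 kg/m³
  material Z: E = 102.7 GPa, ρ = 4521 kg/m³
  material Z: M = 2.24×10⁻³
  material U: M = 1.16×10⁻³
Material Z has the largest M.

material Z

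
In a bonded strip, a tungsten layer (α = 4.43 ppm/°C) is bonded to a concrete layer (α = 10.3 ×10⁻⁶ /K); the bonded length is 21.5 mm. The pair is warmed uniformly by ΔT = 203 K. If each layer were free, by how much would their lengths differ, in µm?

25.6 µm

Δα = |4.43 − 10.3|×10⁻⁶/K = 5.87×10⁻⁶/K.
ΔL_mismatch = Δα·L·ΔT = 5.87×10⁻⁶ × 21.5 mm × 203.0 K = 25.6 µm.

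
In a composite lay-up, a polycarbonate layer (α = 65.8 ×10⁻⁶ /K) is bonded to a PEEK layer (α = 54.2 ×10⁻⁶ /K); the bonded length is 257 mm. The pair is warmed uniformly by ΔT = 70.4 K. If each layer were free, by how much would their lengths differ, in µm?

Δα = |65.8 − 54.2|×10⁻⁶/K = 11.6×10⁻⁶/K.
ΔL_mismatch = Δα·L·ΔT = 11.6×10⁻⁶ × 257.0 mm × 70.4 K = 210 µm.

210 µm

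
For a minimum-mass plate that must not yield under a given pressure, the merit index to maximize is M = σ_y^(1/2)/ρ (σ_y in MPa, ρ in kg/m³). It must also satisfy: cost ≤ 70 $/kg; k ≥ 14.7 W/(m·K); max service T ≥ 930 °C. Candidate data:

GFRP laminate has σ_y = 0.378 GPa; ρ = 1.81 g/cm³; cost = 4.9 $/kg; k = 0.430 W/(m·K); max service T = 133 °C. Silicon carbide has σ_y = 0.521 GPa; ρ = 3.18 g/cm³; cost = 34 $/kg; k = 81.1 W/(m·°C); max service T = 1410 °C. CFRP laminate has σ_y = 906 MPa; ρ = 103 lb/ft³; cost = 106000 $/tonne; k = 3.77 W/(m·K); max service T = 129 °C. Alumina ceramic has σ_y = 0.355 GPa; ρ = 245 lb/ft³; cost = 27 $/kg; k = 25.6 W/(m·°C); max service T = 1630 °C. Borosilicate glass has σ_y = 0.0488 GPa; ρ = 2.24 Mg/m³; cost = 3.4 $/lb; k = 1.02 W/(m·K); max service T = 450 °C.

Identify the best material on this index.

Screen on constraints: cost ≤ 70 $/kg; k ≥ 14.7 W/(m·K); max service T ≥ 930 °C. Survivors: silicon carbide, alumina ceramic.
In SI units:
  silicon carbide: σ_y = 521.0 MPa, ρ = 3180 kg/m³
  alumina ceramic: σ_y = 355.0 MPa, ρ = 3925 kg/m³
  silicon carbide: M = 7.18×10⁻³
  alumina ceramic: M = 4.80×10⁻³
Highest index: silicon carbide.

silicon carbide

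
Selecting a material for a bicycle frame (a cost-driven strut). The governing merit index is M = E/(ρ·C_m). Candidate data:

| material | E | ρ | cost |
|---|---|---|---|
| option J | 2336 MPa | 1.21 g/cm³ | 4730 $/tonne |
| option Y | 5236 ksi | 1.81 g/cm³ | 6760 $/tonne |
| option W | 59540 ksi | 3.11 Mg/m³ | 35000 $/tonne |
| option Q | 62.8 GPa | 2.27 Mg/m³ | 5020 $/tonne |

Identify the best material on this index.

In SI units:
  option J: E = 2.336 GPa, ρ = 1210 kg/m³, cost = 4.730 $/kg
  option Y: E = 36.10 GPa, ρ = 1810 kg/m³, cost = 6.760 $/kg
  option W: E = 410.5 GPa, ρ = 3110 kg/m³, cost = 35.00 $/kg
  option Q: E = 62.80 GPa, ρ = 2270 kg/m³, cost = 5.020 $/kg
  option Q: M = 5.51 MN·m per $
  option W: M = 3.77 MN·m per $
  option Y: M = 2.95 MN·m per $
  option J: M = 0.408 MN·m per $
Highest index: option Q.

option Q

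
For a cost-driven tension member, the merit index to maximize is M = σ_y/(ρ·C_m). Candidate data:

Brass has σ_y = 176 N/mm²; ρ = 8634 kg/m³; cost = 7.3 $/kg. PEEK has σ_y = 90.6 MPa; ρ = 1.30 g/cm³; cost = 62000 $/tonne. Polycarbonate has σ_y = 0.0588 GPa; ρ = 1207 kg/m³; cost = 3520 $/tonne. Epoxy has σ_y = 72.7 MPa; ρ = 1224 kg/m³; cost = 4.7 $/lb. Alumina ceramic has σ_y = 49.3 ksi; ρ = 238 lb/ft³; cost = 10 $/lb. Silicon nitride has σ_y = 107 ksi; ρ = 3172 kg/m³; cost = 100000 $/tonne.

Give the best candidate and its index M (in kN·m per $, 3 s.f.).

In SI units:
  brass: σ_y = 176.0 MPa, ρ = 8634 kg/m³, cost = 7.300 $/kg
  PEEK: σ_y = 90.60 MPa, ρ = 1300 kg/m³, cost = 62.00 $/kg
  polycarbonate: σ_y = 58.80 MPa, ρ = 1207 kg/m³, cost = 3.520 $/kg
  epoxy: σ_y = 72.70 MPa, ρ = 1224 kg/m³, cost = 10.36 $/kg
  alumina ceramic: σ_y = 339.9 MPa, ρ = 3812 kg/m³, cost = 22.05 $/kg
  silicon nitride: σ_y = 737.7 MPa, ρ = 3172 kg/m³, cost = 100.0 $/kg
  polycarbonate: M = 13.8 kN·m per $
  epoxy: M = 5.73 kN·m per $
  alumina ceramic: M = 4.04 kN·m per $
  brass: M = 2.79 kN·m per $
  silicon nitride: M = 2.33 kN·m per $
  PEEK: M = 1.12 kN·m per $
Polycarbonate has the largest M.

polycarbonate, M = 13.8 kN·m per $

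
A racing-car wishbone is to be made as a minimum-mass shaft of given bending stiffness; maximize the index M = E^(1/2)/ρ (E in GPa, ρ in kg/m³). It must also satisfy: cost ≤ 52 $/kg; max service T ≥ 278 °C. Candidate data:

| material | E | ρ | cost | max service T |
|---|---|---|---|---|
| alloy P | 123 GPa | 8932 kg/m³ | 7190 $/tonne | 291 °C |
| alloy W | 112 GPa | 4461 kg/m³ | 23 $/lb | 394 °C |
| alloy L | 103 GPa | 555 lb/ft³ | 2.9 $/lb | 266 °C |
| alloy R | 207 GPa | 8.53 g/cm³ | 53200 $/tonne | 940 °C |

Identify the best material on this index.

alloy W

Screen on constraints: cost ≤ 52 $/kg; max service T ≥ 278 °C. Survivors: alloy P, alloy W.
After converting to SI:
  alloy P: E = 123.0 GPa, ρ = 8932 kg/m³
  alloy W: E = 112.0 GPa, ρ = 4461 kg/m³
  alloy W: M = 2.37×10⁻³
  alloy P: M = 1.24×10⁻³
Highest index: alloy W.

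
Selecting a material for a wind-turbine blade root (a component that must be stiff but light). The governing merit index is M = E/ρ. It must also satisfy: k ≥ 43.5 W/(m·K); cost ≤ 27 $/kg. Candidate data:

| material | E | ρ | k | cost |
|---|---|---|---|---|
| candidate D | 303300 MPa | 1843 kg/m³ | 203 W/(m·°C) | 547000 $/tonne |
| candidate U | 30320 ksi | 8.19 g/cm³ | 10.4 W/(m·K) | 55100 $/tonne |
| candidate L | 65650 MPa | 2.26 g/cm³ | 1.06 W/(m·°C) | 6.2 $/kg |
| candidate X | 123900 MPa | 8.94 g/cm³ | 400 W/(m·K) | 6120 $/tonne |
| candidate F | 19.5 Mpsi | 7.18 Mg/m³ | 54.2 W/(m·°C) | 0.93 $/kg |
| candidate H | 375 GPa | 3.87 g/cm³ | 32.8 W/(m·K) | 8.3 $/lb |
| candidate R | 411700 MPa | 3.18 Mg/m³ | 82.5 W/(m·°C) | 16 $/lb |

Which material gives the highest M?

candidate F

Screen on constraints: k ≥ 43.5 W/(m·K); cost ≤ 27 $/kg. Survivors: candidate X, candidate F.
Convert each candidate to consistent units, then evaluate M:
  candidate X: E = 123.9 GPa, ρ = 8940 kg/m³
  candidate F: E = 134.4 GPa, ρ = 7180 kg/m³
  candidate F: M = 18.7 MN·m/kg
  candidate X: M = 13.9 MN·m/kg
Candidate F ranks first.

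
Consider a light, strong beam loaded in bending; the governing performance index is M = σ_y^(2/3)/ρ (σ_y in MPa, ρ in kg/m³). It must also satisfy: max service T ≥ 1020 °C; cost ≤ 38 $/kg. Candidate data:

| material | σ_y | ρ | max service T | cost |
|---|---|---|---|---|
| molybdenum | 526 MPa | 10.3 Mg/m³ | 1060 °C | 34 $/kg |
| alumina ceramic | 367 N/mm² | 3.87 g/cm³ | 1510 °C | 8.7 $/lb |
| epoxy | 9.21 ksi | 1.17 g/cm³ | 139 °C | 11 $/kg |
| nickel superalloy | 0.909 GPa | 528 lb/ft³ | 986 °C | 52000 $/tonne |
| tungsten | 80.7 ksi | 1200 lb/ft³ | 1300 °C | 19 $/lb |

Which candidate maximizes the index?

alumina ceramic

Screen on constraints: max service T ≥ 1020 °C; cost ≤ 38 $/kg. Survivors: molybdenum, alumina ceramic.
Normalizing units and computing the index:
  molybdenum: σ_y = 526.0 MPa, ρ = 10300 kg/m³
  alumina ceramic: σ_y = 367.0 MPa, ρ = 3870 kg/m³
  alumina ceramic: M = 13.2×10⁻³
  molybdenum: M = 6.33×10⁻³
Alumina ceramic has the largest M.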